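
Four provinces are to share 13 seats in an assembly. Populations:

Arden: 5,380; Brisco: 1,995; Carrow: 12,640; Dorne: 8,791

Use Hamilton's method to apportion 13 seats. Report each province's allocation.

The standard divisor is 28806/13 ≈ 2215.846.
Standard quotas: Arden 2.4280, Brisco 0.9003, Carrow 5.7044, Dorne 3.9673.
Lower quotas: Arden 2, Brisco 0, Carrow 5, Dorne 3 (sum 10, leaving 3 seats).
Remainders in descending order: Dorne 0.9673, Brisco 0.9003, Carrow 0.7044, Arden 0.4280.
Largest remainders: Dorne, Brisco, Carrow receive the extra seats.

Arden=2, Brisco=1, Carrow=6, Dorne=4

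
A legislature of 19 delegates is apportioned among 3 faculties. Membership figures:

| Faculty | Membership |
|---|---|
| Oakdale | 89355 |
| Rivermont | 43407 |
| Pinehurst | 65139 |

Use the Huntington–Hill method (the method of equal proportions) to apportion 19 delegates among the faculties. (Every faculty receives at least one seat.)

Oakdale 9, Rivermont 4, Pinehurst 6

With divisor 10291: modified quotas Oakdale 8.683, Rivermont 4.218, Pinehurst 6.330.
Geometric-mean thresholds: Oakdale √(8·9)=8.485, Rivermont √(4·5)=4.472, Pinehurst √(6·7)=6.481.
Each quota rounded against its threshold gives Oakdale 9, Rivermont 4, Pinehurst 6 (total 19).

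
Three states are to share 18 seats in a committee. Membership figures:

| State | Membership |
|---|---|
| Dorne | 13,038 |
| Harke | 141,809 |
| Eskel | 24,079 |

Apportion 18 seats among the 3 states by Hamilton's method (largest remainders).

Dorne 1, Harke 14, Eskel 3

Standard divisor: 178926 ÷ 18 ≈ 9940.333.
Standard quotas: Dorne 1.3116, Harke 14.2660, Eskel 2.4224.
Lower quotas: Dorne 1, Harke 14, Eskel 2 (sum 17, leaving 1 seat).
Remainders in descending order: Eskel 0.4224, Dorne 0.3116, Harke 0.2660.
Largest remainder: Eskel receives the extra seat.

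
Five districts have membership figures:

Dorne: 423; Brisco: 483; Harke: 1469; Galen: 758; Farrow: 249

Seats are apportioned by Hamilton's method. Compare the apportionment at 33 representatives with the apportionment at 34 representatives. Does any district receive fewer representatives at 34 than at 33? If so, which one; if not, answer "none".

Farrow

At 33 seats: Dorne 4, Brisco 5, Harke 14, Galen 7, Farrow 3.
At 34 seats: Dorne 4, Brisco 5, Harke 15, Galen 8, Farrow 2.
Farrow drops from 3 to 2.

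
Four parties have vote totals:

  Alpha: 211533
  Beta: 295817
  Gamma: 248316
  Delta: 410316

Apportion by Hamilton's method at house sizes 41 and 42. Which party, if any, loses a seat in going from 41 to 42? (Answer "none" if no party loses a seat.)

At 41 seats: Alpha 8, Beta 10, Gamma 9, Delta 14.
At 42 seats: Alpha 7, Beta 11, Gamma 9, Delta 15.
Alpha drops from 8 to 7.

Alpha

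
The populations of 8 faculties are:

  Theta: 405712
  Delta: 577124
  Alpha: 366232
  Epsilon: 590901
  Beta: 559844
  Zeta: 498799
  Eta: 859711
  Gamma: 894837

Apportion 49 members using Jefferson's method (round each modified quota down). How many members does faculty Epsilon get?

6

Standard divisor 4753160/49 ≈ 97003.265; standard quotas: Theta 4.182, Delta 5.950, Alpha 3.775, Epsilon 6.092, Beta 5.771, Zeta 5.142, Eta 8.863, Gamma 9.225.
Rounding down gives 4, 5, 3, 6, 5, 5, 8, 9 = 45 seats, so the divisor must be adjusted.
With modified divisor 90500: modified quotas Theta 4.483, Delta 6.377, Alpha 4.047, Epsilon 6.529, Beta 6.186, Zeta 5.512, Eta 9.500, Gamma 9.888.
Rounding down: Theta 4, Delta 6, Alpha 4, Epsilon 6, Beta 6, Zeta 5, Eta 9, Gamma 9 (total 49).
Epsilon receives 6.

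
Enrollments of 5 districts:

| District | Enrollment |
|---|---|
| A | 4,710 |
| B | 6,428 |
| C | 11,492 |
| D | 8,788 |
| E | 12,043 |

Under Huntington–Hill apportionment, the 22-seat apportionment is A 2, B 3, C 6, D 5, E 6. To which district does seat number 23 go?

A

Priority for the next seat is population ÷ (√(s·(s+1))).
Priorities: A 1922.849, B 1855.604, C 1773.254, D 1604.462, E 1858.275.
Highest priority: A.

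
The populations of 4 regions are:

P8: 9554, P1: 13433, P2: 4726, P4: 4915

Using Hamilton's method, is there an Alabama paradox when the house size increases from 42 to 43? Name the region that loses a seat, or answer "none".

P4

At 42 seats: P8 12, P1 17, P2 6, P4 7.
At 43 seats: P8 13, P1 18, P2 6, P4 6.
P4 drops from 7 to 6.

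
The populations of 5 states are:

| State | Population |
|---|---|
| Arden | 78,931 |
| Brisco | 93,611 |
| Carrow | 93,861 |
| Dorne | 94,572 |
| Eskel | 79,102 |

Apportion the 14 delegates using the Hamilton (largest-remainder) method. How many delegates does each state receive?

Standard divisor: 440077 ÷ 14 ≈ 31434.071.
Standard quotas: Arden 2.5110, Brisco 2.9780, Carrow 2.9860, Dorne 3.0086, Eskel 2.5164.
Lower quotas: Arden 2, Brisco 2, Carrow 2, Dorne 3, Eskel 2 (sum 11, leaving 3 seats).
Remainders in descending order: Carrow 0.9860, Brisco 0.9780, Eskel 0.5164, Arden 0.5110, Dorne 0.0086.
Largest remainders: Carrow, Brisco, Eskel receive the extra seats.

Arden 2, Brisco 3, Carrow 3, Dorne 3, Eskel 3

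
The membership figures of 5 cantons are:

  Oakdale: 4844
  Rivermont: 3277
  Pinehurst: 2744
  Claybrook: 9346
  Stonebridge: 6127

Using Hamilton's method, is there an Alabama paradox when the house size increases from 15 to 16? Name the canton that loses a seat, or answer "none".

Pinehurst

At 15 seats: Oakdale 3, Rivermont 2, Pinehurst 2, Claybrook 5, Stonebridge 3.
At 16 seats: Oakdale 3, Rivermont 2, Pinehurst 1, Claybrook 6, Stonebridge 4.
Pinehurst drops from 2 to 1.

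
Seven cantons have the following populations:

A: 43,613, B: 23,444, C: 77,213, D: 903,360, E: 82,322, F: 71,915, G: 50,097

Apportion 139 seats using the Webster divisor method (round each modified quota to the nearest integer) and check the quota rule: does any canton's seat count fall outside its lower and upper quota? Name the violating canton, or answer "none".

Standard quotas: A 4.842, B 2.603, C 8.573, D 100.296, E 9.140, F 7.984, G 5.562.
Webster allocation: A 5, B 3, C 9, D 99, E 9, F 8, G 6.
D has quota 100.296 (lower 100, upper 101) but receives 99 — outside the quota interval.

D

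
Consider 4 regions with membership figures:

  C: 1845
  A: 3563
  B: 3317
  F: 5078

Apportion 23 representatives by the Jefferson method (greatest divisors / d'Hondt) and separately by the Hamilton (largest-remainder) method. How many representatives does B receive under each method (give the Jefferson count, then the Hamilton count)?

5 and 6

Jefferson: C 3, A 6, B 5, F 9.
Hamilton: C 3, A 6, B 6, F 8.
B gets 5 under Jefferson and 6 under Hamilton.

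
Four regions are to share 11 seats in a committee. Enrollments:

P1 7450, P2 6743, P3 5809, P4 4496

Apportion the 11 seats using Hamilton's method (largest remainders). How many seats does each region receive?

P1: 3; P2: 3; P3: 3; P4: 2

Standard divisor: 24498 ÷ 11 ≈ 2227.091.
Standard quotas: P1 3.3452, P2 3.0277, P3 2.6083, P4 2.0188.
Lower quotas: P1 3, P2 3, P3 2, P4 2 (sum 10, leaving 1 seat).
Remainders in descending order: P3 0.6083, P1 0.3452, P2 0.0277, P4 0.0188.
Largest remainder: P3 receives the extra seat.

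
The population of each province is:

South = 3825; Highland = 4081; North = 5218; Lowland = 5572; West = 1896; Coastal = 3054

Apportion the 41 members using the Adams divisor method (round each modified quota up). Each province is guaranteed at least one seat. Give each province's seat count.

South: 7, Highland: 7, North: 9, Lowland: 9, West: 4, Coastal: 5

Standard divisor 23646/41 ≈ 576.732; standard quotas: South 6.632, Highland 7.076, North 9.048, Lowland 9.661, West 3.287, Coastal 5.295.
Rounding up gives 7, 8, 10, 10, 4, 6 = 45 seats, so the divisor must be adjusted.
With modified divisor 626: modified quotas South 6.110, Highland 6.519, North 8.335, Lowland 8.901, West 3.029, Coastal 4.879.
Rounding up: South 7, Highland 7, North 9, Lowland 9, West 4, Coastal 5 (total 41).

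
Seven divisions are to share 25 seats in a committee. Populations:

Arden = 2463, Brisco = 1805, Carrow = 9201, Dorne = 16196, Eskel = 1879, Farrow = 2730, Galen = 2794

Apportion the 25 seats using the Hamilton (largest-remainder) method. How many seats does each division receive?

Total 37068; standard divisor 37068/25 ≈ 1482.72.
Standard quotas: Arden 1.6611, Brisco 1.2174, Carrow 6.2055, Dorne 10.9232, Eskel 1.2673, Farrow 1.8412, Galen 1.8844.
Lower quotas: Arden 1, Brisco 1, Carrow 6, Dorne 10, Eskel 1, Farrow 1, Galen 1 (sum 21, leaving 4 seats).
Remainders in descending order: Dorne 0.9232, Galen 0.8844, Farrow 0.8412, Arden 0.6611, Eskel 0.2673, Brisco 0.2174, Carrow 0.2055.
The surplus seats go to Dorne, Galen, Farrow, Arden.

Arden=2, Brisco=1, Carrow=6, Dorne=11, Eskel=1, Farrow=2, Galen=2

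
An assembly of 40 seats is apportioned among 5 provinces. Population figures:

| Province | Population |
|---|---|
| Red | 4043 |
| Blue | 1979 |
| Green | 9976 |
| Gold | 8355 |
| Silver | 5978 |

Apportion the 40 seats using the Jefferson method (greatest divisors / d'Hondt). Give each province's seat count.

Standard divisor 30331/40 ≈ 758.275; standard quotas: Red 5.332, Blue 2.610, Green 13.156, Gold 11.018, Silver 7.884.
Rounding down gives 5, 2, 13, 11, 7 = 38 seats, so the divisor must be adjusted.
With modified divisor 700: modified quotas Red 5.776, Blue 2.827, Green 14.251, Gold 11.936, Silver 8.540.
Rounding down: Red 5, Blue 2, Green 14, Gold 11, Silver 8 (total 40).

Red 5; Blue 2; Green 14; Gold 11; Silver 8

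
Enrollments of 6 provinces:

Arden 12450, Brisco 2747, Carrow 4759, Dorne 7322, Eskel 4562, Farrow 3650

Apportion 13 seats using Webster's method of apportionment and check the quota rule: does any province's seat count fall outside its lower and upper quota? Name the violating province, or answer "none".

Standard quotas: Arden 4.560, Brisco 1.006, Carrow 1.743, Dorne 2.682, Eskel 1.671, Farrow 1.337.
Webster allocation: Arden 4, Brisco 1, Carrow 2, Dorne 3, Eskel 2, Farrow 1.
Every allocation lies between the lower and upper quota.

none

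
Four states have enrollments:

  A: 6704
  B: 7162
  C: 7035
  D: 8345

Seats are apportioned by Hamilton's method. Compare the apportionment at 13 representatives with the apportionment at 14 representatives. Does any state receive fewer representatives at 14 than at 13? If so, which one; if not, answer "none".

At 13 seats: A 3, B 3, C 3, D 4.
At 14 seats: A 3, B 4, C 3, D 4.
No state's allocation decreased.

none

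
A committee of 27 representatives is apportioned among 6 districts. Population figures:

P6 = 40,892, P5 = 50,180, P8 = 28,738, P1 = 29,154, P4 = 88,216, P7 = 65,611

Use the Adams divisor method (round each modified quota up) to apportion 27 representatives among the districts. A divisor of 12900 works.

With modified divisor 12900: modified quotas P6 3.170, P5 3.890, P8 2.228, P1 2.260, P4 6.838, P7 5.086.
Rounding up: P6 4, P5 4, P8 3, P1 3, P4 7, P7 6 (total 27).

P6 4, P5 4, P8 3, P1 3, P4 7, P7 6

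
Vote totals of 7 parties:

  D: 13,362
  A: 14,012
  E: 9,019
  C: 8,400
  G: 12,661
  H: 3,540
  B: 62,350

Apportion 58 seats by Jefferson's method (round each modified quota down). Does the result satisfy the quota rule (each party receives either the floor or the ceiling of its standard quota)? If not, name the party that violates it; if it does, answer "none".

Standard quotas: D 6.283, A 6.589, E 4.241, C 3.950, G 5.954, H 1.665, B 29.319.
Jefferson allocation: D 6, A 6, E 4, C 4, G 6, H 1, B 31.
B has quota 29.319 (lower 29, upper 30) but receives 31 — outside the quota interval.

B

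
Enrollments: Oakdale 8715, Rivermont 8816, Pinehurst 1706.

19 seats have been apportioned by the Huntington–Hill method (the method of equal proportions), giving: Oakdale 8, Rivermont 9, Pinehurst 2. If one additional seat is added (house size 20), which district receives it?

Oakdale

Priority for the next seat is population ÷ (√(s·(s+1))).
Priorities: Oakdale 1027.073, Rivermont 929.288, Pinehurst 696.472.
Highest priority: Oakdale.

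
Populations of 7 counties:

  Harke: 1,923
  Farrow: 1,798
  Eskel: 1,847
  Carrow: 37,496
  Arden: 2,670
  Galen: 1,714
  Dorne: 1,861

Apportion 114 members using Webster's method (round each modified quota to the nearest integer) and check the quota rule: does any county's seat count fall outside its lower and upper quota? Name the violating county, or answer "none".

Carrow

Standard quotas: Harke 4.446, Farrow 4.157, Eskel 4.270, Carrow 86.689, Arden 6.173, Galen 3.963, Dorne 4.303.
Webster allocation: Harke 4, Farrow 4, Eskel 4, Carrow 88, Arden 6, Galen 4, Dorne 4.
Carrow has quota 86.689 (lower 86, upper 87) but receives 88 — outside the quota interval.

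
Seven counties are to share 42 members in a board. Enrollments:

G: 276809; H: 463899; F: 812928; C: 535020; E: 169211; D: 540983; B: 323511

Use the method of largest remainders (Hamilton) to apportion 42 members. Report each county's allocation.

G 4, H 6, F 11, C 7, E 2, D 7, B 5

Total 3122361; standard divisor 3122361/42 ≈ 74341.929.
Standard quotas: G 3.7235, H 6.2401, F 10.9350, C 7.1967, E 2.2761, D 7.2770, B 4.3517.
Lower quotas: G 3, H 6, F 10, C 7, E 2, D 7, B 4 (sum 39, leaving 3 seats).
Remainders in descending order: F 0.9350, G 0.7235, B 0.3517, D 0.2770, E 0.2761, H 0.2401, C 0.1967.
Largest remainders: F, G, B receive the extra seats.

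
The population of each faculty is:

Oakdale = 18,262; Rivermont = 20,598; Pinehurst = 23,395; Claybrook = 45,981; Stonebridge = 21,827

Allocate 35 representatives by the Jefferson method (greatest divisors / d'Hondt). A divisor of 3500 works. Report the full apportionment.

Oakdale 5, Rivermont 5, Pinehurst 6, Claybrook 13, Stonebridge 6

With modified divisor 3500: modified quotas Oakdale 5.218, Rivermont 5.885, Pinehurst 6.684, Claybrook 13.137, Stonebridge 6.236.
Rounding down: Oakdale 5, Rivermont 5, Pinehurst 6, Claybrook 13, Stonebridge 6 (total 35).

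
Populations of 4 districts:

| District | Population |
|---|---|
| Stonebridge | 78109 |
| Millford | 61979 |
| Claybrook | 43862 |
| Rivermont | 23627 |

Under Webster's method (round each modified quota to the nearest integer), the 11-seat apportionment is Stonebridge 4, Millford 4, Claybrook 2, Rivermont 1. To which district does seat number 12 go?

Claybrook

Priority for the next seat is population ÷ (current seats + 0.5).
Priorities: Stonebridge 17357.556, Millford 13773.111, Claybrook 17544.800, Rivermont 15751.333.
Highest priority: Claybrook.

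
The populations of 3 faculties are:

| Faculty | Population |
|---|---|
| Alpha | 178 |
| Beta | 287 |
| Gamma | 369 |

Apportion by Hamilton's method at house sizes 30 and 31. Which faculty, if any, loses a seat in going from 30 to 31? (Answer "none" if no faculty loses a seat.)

At 30 seats: Alpha 7, Beta 10, Gamma 13.
At 31 seats: Alpha 6, Beta 11, Gamma 14.
Alpha drops from 7 to 6.

Alpha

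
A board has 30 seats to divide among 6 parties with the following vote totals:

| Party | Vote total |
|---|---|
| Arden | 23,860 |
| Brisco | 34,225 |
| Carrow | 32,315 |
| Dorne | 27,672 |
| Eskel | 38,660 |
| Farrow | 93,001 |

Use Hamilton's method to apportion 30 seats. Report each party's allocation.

The standard divisor is 249733/30 ≈ 8324.433.
Standard quotas: Arden 2.8663, Brisco 4.1114, Carrow 3.8819, Dorne 3.3242, Eskel 4.6442, Farrow 11.1721.
Lower quotas: Arden 2, Brisco 4, Carrow 3, Dorne 3, Eskel 4, Farrow 11 (sum 27, leaving 3 seats).
Remainders in descending order: Carrow 0.8819, Arden 0.8663, Eskel 0.6442, Dorne 0.3242, Farrow 0.1721, Brisco 0.1114.
Largest remainders: Carrow, Arden, Eskel receive the extra seats.

Arden: 3, Brisco: 4, Carrow: 4, Dorne: 3, Eskel: 5, Farrow: 11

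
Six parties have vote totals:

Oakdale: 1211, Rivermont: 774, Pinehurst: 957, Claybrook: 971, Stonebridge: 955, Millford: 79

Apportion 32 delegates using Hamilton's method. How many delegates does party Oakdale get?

8

Standard divisor: 4947 ÷ 32 ≈ 154.594.
Standard quotas: Oakdale 7.833, Rivermont 5.007, Pinehurst 6.190, Claybrook 6.281, Stonebridge 6.177, Millford 0.511.
Lower quotas: Oakdale 7, Rivermont 5, Pinehurst 6, Claybrook 6, Stonebridge 6, Millford 0 (sum 30, leaving 2 seats).
Remainders in descending order: Oakdale 0.833, Millford 0.511, Claybrook 0.281, Pinehurst 0.190, Stonebridge 0.177, Rivermont 0.007.
The surplus seats go to Oakdale, Millford.
Oakdale receives 8.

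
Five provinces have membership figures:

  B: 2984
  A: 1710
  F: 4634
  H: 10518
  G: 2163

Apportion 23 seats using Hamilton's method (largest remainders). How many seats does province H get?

11

The standard divisor is 22009/23 ≈ 956.913.
Standard quotas: B 3.1184, A 1.7870, F 4.8427, H 10.9916, G 2.2604.
Lower quotas: B 3, A 1, F 4, H 10, G 2 (sum 20, leaving 3 seats).
Remainders in descending order: H 0.9916, F 0.8427, A 0.7870, G 0.2604, B 0.1184.
The surplus seats go to H, F, A.
H receives 11.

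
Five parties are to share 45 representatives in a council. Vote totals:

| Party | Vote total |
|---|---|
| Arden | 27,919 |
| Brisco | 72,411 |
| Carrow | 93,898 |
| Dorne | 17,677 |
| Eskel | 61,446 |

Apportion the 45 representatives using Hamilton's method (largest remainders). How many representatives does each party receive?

Total 273351; standard divisor 273351/45 ≈ 6074.467.
Standard quotas: Arden 4.5961, Brisco 11.9206, Carrow 15.4578, Dorne 2.9100, Eskel 10.1155.
Lower quotas: Arden 4, Brisco 11, Carrow 15, Dorne 2, Eskel 10 (sum 42, leaving 3 seats).
Remainders in descending order: Brisco 0.9206, Dorne 0.9100, Arden 0.5961, Carrow 0.4578, Eskel 0.1155.
Largest remainders: Brisco, Dorne, Arden receive the extra seats.

Arden 5; Brisco 12; Carrow 15; Dorne 3; Eskel 10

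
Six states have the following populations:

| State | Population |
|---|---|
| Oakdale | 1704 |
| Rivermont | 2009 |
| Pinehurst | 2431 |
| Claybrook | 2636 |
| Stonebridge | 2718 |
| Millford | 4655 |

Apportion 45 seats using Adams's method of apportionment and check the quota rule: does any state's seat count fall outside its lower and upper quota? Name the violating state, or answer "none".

Standard quotas: Oakdale 4.747, Rivermont 5.597, Pinehurst 6.772, Claybrook 7.344, Stonebridge 7.572, Millford 12.968.
Adams allocation: Oakdale 5, Rivermont 6, Pinehurst 7, Claybrook 7, Stonebridge 8, Millford 12.
Every allocation lies between the lower and upper quota.

none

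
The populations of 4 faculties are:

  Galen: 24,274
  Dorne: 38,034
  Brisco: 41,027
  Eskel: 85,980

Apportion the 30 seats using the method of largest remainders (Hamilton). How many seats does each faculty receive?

Galen=4; Dorne=6; Brisco=6; Eskel=14

The standard divisor is 189315/30 ≈ 6310.5.
Standard quotas: Galen 3.8466, Dorne 6.0271, Brisco 6.5014, Eskel 13.6249.
Lower quotas: Galen 3, Dorne 6, Brisco 6, Eskel 13 (sum 28, leaving 2 seats).
Remainders in descending order: Galen 0.8466, Eskel 0.6249, Brisco 0.5014, Dorne 0.0271.
Largest remainders: Galen, Eskel receive the extra seats.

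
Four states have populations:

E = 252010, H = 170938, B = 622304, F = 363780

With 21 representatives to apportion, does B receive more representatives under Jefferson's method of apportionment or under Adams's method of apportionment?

Jefferson

Jefferson: E 4, H 2, B 10, F 5.
Adams: E 4, H 3, B 9, F 5.
B gets 10 under Jefferson and 9 under Adams.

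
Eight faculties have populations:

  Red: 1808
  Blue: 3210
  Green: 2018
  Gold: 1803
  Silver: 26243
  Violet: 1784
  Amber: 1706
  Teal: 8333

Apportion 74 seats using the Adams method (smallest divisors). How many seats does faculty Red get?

3

Standard divisor 46905/74 ≈ 633.851; standard quotas: Red 2.852, Blue 5.064, Green 3.184, Gold 2.845, Silver 41.402, Violet 2.815, Amber 2.691, Teal 13.147.
Rounding up gives 3, 6, 4, 3, 42, 3, 3, 14 = 78 seats, so the divisor must be adjusted.
With modified divisor 660: modified quotas Red 2.739, Blue 4.864, Green 3.058, Gold 2.732, Silver 39.762, Violet 2.703, Amber 2.585, Teal 12.626.
Rounding up: Red 3, Blue 5, Green 4, Gold 3, Silver 40, Violet 3, Amber 3, Teal 13 (total 74).
Red receives 3.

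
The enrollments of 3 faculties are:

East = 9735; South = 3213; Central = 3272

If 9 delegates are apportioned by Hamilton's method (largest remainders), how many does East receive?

5

Standard divisor: 16220 ÷ 9 ≈ 1802.222.
Standard quotas: East 5.4017, South 1.7828, Central 1.8155.
Lower quotas: East 5, South 1, Central 1 (sum 7, leaving 2 seats).
Remainders in descending order: Central 0.8155, South 0.7828, East 0.4017.
The surplus seats go to Central, South.
East receives 5.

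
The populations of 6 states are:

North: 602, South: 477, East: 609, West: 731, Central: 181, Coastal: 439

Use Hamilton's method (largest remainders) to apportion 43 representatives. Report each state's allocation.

The standard divisor is 3039/43 ≈ 70.674.
Standard quotas: North 8.518, South 6.749, East 8.617, West 10.343, Central 2.561, Coastal 6.212.
Lower quotas: North 8, South 6, East 8, West 10, Central 2, Coastal 6 (sum 40, leaving 3 seats).
Remainders in descending order: South 0.749, East 0.617, Central 0.561, North 0.518, West 0.343, Coastal 0.212.
The surplus seats go to South, East, Central.

North=8; South=7; East=9; West=10; Central=3; Coastal=6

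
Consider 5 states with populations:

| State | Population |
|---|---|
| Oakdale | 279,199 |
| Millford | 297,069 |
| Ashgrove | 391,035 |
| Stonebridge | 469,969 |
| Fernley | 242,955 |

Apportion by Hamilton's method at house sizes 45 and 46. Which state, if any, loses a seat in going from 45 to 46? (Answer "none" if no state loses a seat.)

none

At 45 seats: Oakdale 7, Millford 8, Ashgrove 10, Stonebridge 13, Fernley 7.
At 46 seats: Oakdale 7, Millford 8, Ashgrove 11, Stonebridge 13, Fernley 7.
No state's allocation decreased.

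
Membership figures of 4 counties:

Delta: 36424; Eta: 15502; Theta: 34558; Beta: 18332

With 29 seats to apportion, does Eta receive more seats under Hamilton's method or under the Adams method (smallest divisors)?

Hamilton: Delta 10, Eta 4, Theta 10, Beta 5.
Adams: Delta 10, Eta 5, Theta 9, Beta 5.
Eta gets 4 under Hamilton and 5 under Adams.

Adams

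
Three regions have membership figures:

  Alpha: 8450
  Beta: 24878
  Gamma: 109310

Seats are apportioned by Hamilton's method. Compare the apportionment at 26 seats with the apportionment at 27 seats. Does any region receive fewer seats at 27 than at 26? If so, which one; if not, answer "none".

Alpha

At 26 seats: Alpha 2, Beta 4, Gamma 20.
At 27 seats: Alpha 1, Beta 5, Gamma 21.
Alpha drops from 2 to 1.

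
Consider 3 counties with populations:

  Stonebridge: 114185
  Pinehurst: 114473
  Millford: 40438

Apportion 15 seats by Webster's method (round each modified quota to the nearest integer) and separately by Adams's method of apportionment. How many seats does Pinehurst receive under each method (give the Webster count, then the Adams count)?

7 and 6

Webster: Stonebridge 6, Pinehurst 7, Millford 2.
Adams: Stonebridge 6, Pinehurst 6, Millford 3.
Pinehurst gets 7 under Webster and 6 under Adams.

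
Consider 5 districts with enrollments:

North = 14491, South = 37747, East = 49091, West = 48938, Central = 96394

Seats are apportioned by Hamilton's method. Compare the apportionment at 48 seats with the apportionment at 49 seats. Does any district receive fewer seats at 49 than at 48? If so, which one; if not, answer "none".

none

At 48 seats: North 3, South 7, East 10, West 9, Central 19.
At 49 seats: North 3, South 7, East 10, West 10, Central 19.
No district's allocation decreased.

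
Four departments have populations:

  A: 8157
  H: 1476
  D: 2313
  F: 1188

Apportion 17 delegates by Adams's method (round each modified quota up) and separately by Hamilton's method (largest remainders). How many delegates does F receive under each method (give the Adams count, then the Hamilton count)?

Adams: A 10, H 2, D 3, F 2.
Hamilton: A 11, H 2, D 3, F 1.
F gets 2 under Adams and 1 under Hamilton.

2 and 1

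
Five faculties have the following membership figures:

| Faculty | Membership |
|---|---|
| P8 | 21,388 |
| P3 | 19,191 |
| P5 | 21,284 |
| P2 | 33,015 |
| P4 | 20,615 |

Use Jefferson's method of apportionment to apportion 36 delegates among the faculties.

P8 7, P3 6, P5 7, P2 10, P4 6

Standard divisor 115493/36 ≈ 3208.139; standard quotas: P8 6.667, P3 5.982, P5 6.634, P2 10.291, P4 6.426.
Rounding down gives 6, 5, 6, 10, 6 = 33 seats, so the divisor must be adjusted.
With modified divisor 3020: modified quotas P8 7.082, P3 6.355, P5 7.048, P2 10.932, P4 6.826.
Rounding down: P8 7, P3 6, P5 7, P2 10, P4 6 (total 36).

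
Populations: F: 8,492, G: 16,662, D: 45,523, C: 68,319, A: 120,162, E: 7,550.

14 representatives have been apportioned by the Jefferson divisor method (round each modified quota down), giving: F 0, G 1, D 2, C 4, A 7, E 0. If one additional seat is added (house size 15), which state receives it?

D

Priority for the next seat is population ÷ (current seats + 1).
Priorities: F 8492.000, G 8331.000, D 15174.333, C 13663.800, A 15020.250, E 7550.000.
Highest priority: D.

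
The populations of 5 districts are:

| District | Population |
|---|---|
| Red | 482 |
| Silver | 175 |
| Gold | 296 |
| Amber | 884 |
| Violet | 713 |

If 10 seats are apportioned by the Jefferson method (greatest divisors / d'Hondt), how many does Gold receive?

1

Standard divisor 2550/10 ≈ 255; standard quotas: Red 1.890, Silver 0.686, Gold 1.161, Amber 3.467, Violet 2.796.
Rounding down gives 1, 0, 1, 3, 2 = 7 seats, so the divisor must be adjusted.
With modified divisor 200: modified quotas Red 2.410, Silver 0.875, Gold 1.480, Amber 4.420, Violet 3.565.
Rounding down: Red 2, Silver 0, Gold 1, Amber 4, Violet 3 (total 10).
Gold receives 1.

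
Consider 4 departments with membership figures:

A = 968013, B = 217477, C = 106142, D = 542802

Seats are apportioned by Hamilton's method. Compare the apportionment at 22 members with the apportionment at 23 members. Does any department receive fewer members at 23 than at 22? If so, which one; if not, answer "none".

none

At 22 seats: A 12, B 3, C 1, D 6.
At 23 seats: A 12, B 3, C 1, D 7.
No department's allocation decreased.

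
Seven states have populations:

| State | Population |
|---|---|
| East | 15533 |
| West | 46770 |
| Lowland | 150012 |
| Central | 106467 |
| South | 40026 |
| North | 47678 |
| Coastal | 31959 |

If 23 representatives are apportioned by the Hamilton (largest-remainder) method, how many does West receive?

Standard divisor: 438445 ÷ 23 ≈ 19062.826.
Standard quotas: East 0.8148, West 2.4535, Lowland 7.8693, Central 5.5851, South 2.0997, North 2.5011, Coastal 1.6765.
Lower quotas: East 0, West 2, Lowland 7, Central 5, South 2, North 2, Coastal 1 (sum 19, leaving 4 seats).
Remainders in descending order: Lowland 0.8693, East 0.8148, Coastal 0.6765, Central 0.5851, North 0.5011, West 0.4535, South 0.0997.
The surplus seats go to Lowland, East, Coastal, Central.
West receives 2.

2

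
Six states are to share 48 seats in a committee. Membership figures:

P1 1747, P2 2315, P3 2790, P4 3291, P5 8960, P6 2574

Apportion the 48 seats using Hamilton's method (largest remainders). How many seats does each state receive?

P1 4, P2 5, P3 6, P4 7, P5 20, P6 6

Standard divisor: 21677 ÷ 48 ≈ 451.604.
Standard quotas: P1 3.8684, P2 5.1262, P3 6.1780, P4 7.2874, P5 19.8404, P6 5.6997.
Lower quotas: P1 3, P2 5, P3 6, P4 7, P5 19, P6 5 (sum 45, leaving 3 seats).
Remainders in descending order: P1 0.8684, P5 0.8404, P6 0.6997, P4 0.2874, P3 0.1780, P2 0.1262.
The surplus seats go to P1, P5, P6.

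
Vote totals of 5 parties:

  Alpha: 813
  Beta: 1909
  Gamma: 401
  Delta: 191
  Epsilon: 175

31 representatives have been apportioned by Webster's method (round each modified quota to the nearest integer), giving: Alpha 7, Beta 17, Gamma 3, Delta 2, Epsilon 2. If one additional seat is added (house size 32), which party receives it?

Priority for the next seat is population ÷ (current seats + 0.5).
Priorities: Alpha 108.400, Beta 109.086, Gamma 114.571, Delta 76.400, Epsilon 70.000.
Highest priority: Gamma.

Gamma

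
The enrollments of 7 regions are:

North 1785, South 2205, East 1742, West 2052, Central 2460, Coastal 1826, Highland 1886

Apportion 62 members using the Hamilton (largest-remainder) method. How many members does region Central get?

Total 13956; standard divisor 13956/62 ≈ 225.097.
Standard quotas: North 7.930, South 9.796, East 7.739, West 9.116, Central 10.929, Coastal 8.112, Highland 8.379.
Lower quotas: North 7, South 9, East 7, West 9, Central 10, Coastal 8, Highland 8 (sum 58, leaving 4 seats).
Remainders in descending order: North 0.930, Central 0.929, South 0.796, East 0.739, Highland 0.379, West 0.116, Coastal 0.112.
Largest remainders: North, Central, South, East receive the extra seats.
Central receives 11.

11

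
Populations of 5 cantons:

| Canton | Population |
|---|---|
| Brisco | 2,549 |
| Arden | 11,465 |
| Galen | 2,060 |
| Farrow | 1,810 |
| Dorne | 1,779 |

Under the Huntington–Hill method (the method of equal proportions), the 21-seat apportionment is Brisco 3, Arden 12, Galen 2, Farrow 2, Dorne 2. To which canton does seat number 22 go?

Arden

Priority for the next seat is population ÷ (√(s·(s+1))).
Priorities: Brisco 735.833, Arden 917.935, Galen 840.991, Farrow 738.929, Dorne 726.274.
Highest priority: Arden.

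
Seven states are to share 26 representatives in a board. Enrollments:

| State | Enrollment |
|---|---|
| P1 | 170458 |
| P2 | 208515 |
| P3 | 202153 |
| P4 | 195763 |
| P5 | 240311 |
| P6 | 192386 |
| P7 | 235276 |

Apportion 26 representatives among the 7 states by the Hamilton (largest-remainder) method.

P1 3, P2 4, P3 4, P4 4, P5 4, P6 3, P7 4

Standard divisor: 1444862 ÷ 26 ≈ 55571.615.
Standard quotas: P1 3.0674, P2 3.7522, P3 3.6377, P4 3.5227, P5 4.3243, P6 3.4619, P7 4.2337.
Lower quotas: P1 3, P2 3, P3 3, P4 3, P5 4, P6 3, P7 4 (sum 23, leaving 3 seats).
Remainders in descending order: P2 0.7522, P3 0.6377, P4 0.5227, P6 0.4619, P5 0.3243, P7 0.2337, P1 0.0674.
The surplus seats go to P2, P3, P4.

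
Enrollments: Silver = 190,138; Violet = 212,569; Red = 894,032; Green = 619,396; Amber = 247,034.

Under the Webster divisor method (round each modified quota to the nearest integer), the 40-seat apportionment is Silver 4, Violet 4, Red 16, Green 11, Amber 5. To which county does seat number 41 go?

Red

Priority for the next seat is population ÷ (current seats + 0.5).
Priorities: Silver 42252.889, Violet 47237.556, Red 54183.758, Green 53860.522, Amber 44915.273.
Highest priority: Red.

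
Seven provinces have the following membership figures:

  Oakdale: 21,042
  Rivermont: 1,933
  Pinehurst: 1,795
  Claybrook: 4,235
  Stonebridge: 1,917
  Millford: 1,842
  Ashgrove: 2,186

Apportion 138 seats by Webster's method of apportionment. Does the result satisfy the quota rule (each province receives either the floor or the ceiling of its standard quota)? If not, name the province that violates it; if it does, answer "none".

Standard quotas: Oakdale 83.084, Rivermont 7.632, Pinehurst 7.088, Claybrook 16.722, Stonebridge 7.569, Millford 7.273, Ashgrove 8.631.
Webster allocation: Oakdale 82, Rivermont 8, Pinehurst 7, Claybrook 17, Stonebridge 8, Millford 7, Ashgrove 9.
Oakdale has quota 83.084 (lower 83, upper 84) but receives 82 — outside the quota interval.

Oakdale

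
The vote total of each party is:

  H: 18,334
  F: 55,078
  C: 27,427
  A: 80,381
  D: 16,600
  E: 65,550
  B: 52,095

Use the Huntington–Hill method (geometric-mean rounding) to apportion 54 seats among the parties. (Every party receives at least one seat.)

H: 3; F: 9; C: 5; A: 14; D: 3; E: 11; B: 9

With divisor 5882: modified quotas H 3.117, F 9.364, C 4.663, A 13.666, D 2.822, E 11.144, B 8.857.
Geometric-mean thresholds: H √(3·4)=3.464, F √(9·10)=9.487, C √(4·5)=4.472, A √(13·14)=13.491, D √(2·3)=2.449, E √(11·12)=11.489, B √(8·9)=8.485.
Each quota rounded against its threshold gives H 3, F 9, C 5, A 14, D 3, E 11, B 9 (total 54).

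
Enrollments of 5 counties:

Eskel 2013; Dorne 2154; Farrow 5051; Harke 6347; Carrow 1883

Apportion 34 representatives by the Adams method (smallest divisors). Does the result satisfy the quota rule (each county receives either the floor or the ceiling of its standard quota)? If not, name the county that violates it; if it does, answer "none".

none

Standard quotas: Eskel 3.923, Dorne 4.197, Farrow 9.843, Harke 12.368, Carrow 3.669.
Adams allocation: Eskel 4, Dorne 4, Farrow 10, Harke 12, Carrow 4.
Every allocation lies between the lower and upper quota.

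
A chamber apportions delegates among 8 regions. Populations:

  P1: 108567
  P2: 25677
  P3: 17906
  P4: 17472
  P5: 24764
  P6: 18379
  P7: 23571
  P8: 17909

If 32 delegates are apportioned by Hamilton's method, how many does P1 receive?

14

Total 254245; standard divisor 254245/32 ≈ 7945.156.
Standard quotas: P1 13.6646, P2 3.2318, P3 2.2537, P4 2.1991, P5 3.1169, P6 2.3132, P7 2.9667, P8 2.2541.
Lower quotas: P1 13, P2 3, P3 2, P4 2, P5 3, P6 2, P7 2, P8 2 (sum 29, leaving 3 seats).
Remainders in descending order: P7 0.9667, P1 0.6646, P6 0.3132, P8 0.2541, P3 0.2537, P2 0.2318, P4 0.1991, P5 0.1169.
Largest remainders: P7, P1, P6 receive the extra seats.
P1 receives 14.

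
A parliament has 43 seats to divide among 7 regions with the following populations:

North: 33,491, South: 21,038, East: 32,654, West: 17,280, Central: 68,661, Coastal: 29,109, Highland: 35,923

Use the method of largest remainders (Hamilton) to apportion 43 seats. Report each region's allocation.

North 6, South 4, East 6, West 3, Central 12, Coastal 5, Highland 7

The standard divisor is 238156/43 ≈ 5538.512.
Standard quotas: North 6.0469, South 3.7985, East 5.8958, West 3.1200, Central 12.3970, Coastal 5.2557, Highland 6.4860.
Lower quotas: North 6, South 3, East 5, West 3, Central 12, Coastal 5, Highland 6 (sum 40, leaving 3 seats).
Remainders in descending order: East 0.8958, South 0.7985, Highland 0.4860, Central 0.3970, Coastal 0.2557, West 0.1200, North 0.0469.
The surplus seats go to East, South, Highland.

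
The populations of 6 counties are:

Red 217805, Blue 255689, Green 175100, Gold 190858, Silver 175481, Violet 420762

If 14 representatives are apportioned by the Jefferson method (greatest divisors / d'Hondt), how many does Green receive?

2

Standard divisor 1435695/14 ≈ 102549.643; standard quotas: Red 2.124, Blue 2.493, Green 1.707, Gold 1.861, Silver 1.711, Violet 4.103.
Rounding down gives 2, 2, 1, 1, 1, 4 = 11 seats, so the divisor must be adjusted.
With modified divisor 86400: modified quotas Red 2.521, Blue 2.959, Green 2.027, Gold 2.209, Silver 2.031, Violet 4.870.
Rounding down: Red 2, Blue 2, Green 2, Gold 2, Silver 2, Violet 4 (total 14).
Green receives 2.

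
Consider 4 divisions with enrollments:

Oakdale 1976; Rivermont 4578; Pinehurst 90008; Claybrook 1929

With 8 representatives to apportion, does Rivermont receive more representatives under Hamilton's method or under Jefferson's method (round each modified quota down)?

Hamilton

Hamilton: Oakdale 0, Rivermont 1, Pinehurst 7, Claybrook 0.
Jefferson: Oakdale 0, Rivermont 0, Pinehurst 8, Claybrook 0.
Rivermont gets 1 under Hamilton and 0 under Jefferson.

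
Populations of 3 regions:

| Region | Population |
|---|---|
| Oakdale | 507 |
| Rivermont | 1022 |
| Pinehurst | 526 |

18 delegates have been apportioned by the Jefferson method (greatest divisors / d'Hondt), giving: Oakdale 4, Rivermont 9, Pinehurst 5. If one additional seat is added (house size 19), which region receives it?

Rivermont

Priority for the next seat is population ÷ (current seats + 1).
Priorities: Oakdale 101.400, Rivermont 102.200, Pinehurst 87.667.
Highest priority: Rivermont.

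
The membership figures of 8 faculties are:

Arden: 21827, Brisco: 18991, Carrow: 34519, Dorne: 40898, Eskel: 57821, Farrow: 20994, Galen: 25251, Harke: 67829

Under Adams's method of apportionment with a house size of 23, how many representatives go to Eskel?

4

Standard divisor 288130/23 ≈ 12527.391; standard quotas: Arden 1.742, Brisco 1.516, Carrow 2.755, Dorne 3.265, Eskel 4.616, Farrow 1.676, Galen 2.016, Harke 5.414.
Rounding up gives 2, 2, 3, 4, 5, 2, 3, 6 = 27 seats, so the divisor must be adjusted.
With modified divisor 15700: modified quotas Arden 1.390, Brisco 1.210, Carrow 2.199, Dorne 2.605, Eskel 3.683, Farrow 1.337, Galen 1.608, Harke 4.320.
Rounding up: Arden 2, Brisco 2, Carrow 3, Dorne 3, Eskel 4, Farrow 2, Galen 2, Harke 5 (total 23).
Eskel receives 4.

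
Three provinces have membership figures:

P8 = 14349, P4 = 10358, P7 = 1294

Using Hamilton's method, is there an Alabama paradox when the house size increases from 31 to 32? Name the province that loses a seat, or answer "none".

At 31 seats: P8 17, P4 12, P7 2.
At 32 seats: P8 18, P4 13, P7 1.
P7 drops from 2 to 1.

P7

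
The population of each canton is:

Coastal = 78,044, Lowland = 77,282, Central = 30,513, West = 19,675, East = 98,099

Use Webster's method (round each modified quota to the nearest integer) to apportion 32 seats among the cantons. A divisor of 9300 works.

Coastal=8; Lowland=8; Central=3; West=2; East=11

With modified divisor 9300: modified quotas Coastal 8.392, Lowland 8.310, Central 3.281, West 2.116, East 10.548.
Rounding to the nearest integer: Coastal 8, Lowland 8, Central 3, West 2, East 11 (total 32).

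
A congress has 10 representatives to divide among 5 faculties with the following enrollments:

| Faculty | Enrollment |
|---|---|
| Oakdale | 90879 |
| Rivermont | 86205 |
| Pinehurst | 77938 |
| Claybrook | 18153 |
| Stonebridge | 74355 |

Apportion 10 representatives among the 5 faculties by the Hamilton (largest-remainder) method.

Total 347530; standard divisor 347530/10 = 34753.
Standard quotas: Oakdale 2.6150, Rivermont 2.4805, Pinehurst 2.2426, Claybrook 0.5223, Stonebridge 2.1395.
Lower quotas: Oakdale 2, Rivermont 2, Pinehurst 2, Claybrook 0, Stonebridge 2 (sum 8, leaving 2 seats).
Remainders in descending order: Oakdale 0.6150, Claybrook 0.5223, Rivermont 0.4805, Pinehurst 0.2426, Stonebridge 0.1395.
The surplus seats go to Oakdale, Claybrook.

Oakdale=3; Rivermont=2; Pinehurst=2; Claybrook=1; Stonebridge=2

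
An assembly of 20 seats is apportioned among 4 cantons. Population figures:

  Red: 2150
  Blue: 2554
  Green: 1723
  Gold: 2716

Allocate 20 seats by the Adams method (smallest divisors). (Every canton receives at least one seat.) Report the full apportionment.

Red 5; Blue 5; Green 4; Gold 6

Standard divisor 9143/20 ≈ 457.15; standard quotas: Red 4.703, Blue 5.587, Green 3.769, Gold 5.941.
Rounding up gives 5, 6, 4, 6 = 21 seats, so the divisor must be adjusted.
With modified divisor 520: modified quotas Red 4.135, Blue 4.912, Green 3.313, Gold 5.223.
Rounding up: Red 5, Blue 5, Green 4, Gold 6 (total 20).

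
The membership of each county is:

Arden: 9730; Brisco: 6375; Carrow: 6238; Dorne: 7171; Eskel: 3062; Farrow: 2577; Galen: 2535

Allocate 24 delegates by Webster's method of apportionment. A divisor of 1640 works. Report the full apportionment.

Arden=6, Brisco=4, Carrow=4, Dorne=4, Eskel=2, Farrow=2, Galen=2

With modified divisor 1640: modified quotas Arden 5.933, Brisco 3.887, Carrow 3.804, Dorne 4.373, Eskel 1.867, Farrow 1.571, Galen 1.546.
Rounding to the nearest integer: Arden 6, Brisco 4, Carrow 4, Dorne 4, Eskel 2, Farrow 2, Galen 2 (total 24).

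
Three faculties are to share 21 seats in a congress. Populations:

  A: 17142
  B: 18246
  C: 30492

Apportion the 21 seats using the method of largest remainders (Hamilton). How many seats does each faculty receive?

A=5; B=6; C=10

Standard divisor: 65880 ÷ 21 ≈ 3137.143.
Standard quotas: A 5.4642, B 5.8161, C 9.7197.
Lower quotas: A 5, B 5, C 9 (sum 19, leaving 2 seats).
Remainders in descending order: B 0.8161, C 0.7197, A 0.4642.
Largest remainders: B, C receive the extra seats.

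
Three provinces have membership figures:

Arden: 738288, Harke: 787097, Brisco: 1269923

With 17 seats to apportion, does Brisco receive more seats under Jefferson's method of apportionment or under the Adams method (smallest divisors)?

Jefferson

Jefferson: Arden 4, Harke 5, Brisco 8.
Adams: Arden 5, Harke 5, Brisco 7.
Brisco gets 8 under Jefferson and 7 under Adams.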